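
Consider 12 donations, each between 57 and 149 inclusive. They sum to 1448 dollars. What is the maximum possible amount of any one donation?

To make one donation as large as possible, make the other 11 as small as possible.
The other 11 contribute at least 11 × 57 = 627, leaving at most 1448 − 627 = 821.
But each donation is capped at 149, so the maximum is 149.
Achievable: one at 149 and the other 11 totalling 1299, which fits since 11 × 57 ≤ 1299 ≤ 11 × 149.

149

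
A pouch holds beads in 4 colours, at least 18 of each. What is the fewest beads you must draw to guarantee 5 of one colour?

You could draw 4 of every colour without reaching 5 of any — 16 in all.
One more forces 5 of some colour, so 16 + 1 = 17.

17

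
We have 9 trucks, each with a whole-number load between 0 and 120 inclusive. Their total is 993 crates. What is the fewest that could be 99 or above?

6

If only k of them are at least 99, the other 9 − k are at most 98, so the total is at most k·120 + (9 − k)·98.
This must reach 993, so k·120 + (9 − k)·98 ≥ 993, giving k ≥ 6.
Exactly 6 works: 6 values at 120 and 3 at 98 total 1014; lower one of the high values by 21 (still ≥ 99) to hit 993.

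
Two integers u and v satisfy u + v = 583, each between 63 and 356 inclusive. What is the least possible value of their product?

80812

For a fixed sum, uv is smallest when u and v are as far apart as possible.
At the endpoint u = 227, v = 583 − 227 = 356, so uv = 227 × 356 = 80812.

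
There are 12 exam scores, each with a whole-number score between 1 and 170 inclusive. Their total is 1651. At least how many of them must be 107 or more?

6

Suppose at most 12 − j of them reach 107; then j values are ≤ 106 and the rest ≤ 170.
The total is then ≤ 106·j + 170·(12 − j) = 2040 − 64j. For this to be ≥ 1651 we need j ≤ 6, so at least 12 − 6 = 6 must reach 107.
Exactly 6 works: 6 values at 170 and 6 at 106 total 1656; lower one of the high values by 5 (still ≥ 107) to hit 1651.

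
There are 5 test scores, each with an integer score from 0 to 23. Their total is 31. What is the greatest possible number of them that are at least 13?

2

Suppose k of them are at least 13. Those contribute at least 13 each and the other 5 − k at least 0 each.
So the total is at least 13k + 0(5 − k) = 0 + 13k. This must be ≤ 31, giving k ≤ 2.
k = 2 is achieved by 2 values at 13 and 3 at 0, total 26; add 5 to one value (staying below 13) to reach 31.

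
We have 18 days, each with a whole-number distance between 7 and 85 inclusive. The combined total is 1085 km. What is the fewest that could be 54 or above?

If only k of them are at least 54, the other 18 − k are at most 53, so the total is at most k·85 + (18 − k)·53.
This must reach 1085, so k·85 + (18 − k)·53 ≥ 1085, giving k ≥ 5.
Exactly 5 works: 5 values at 85 and 13 at 53 total 1114; lower one of the high values by 29 (still ≥ 54) to hit 1085.

5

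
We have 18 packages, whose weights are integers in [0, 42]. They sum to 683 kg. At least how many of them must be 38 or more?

Each value short of 38 is at most 37, costing at least 42 − 37 = 5 against the maximum total of 756.
We can afford to lose at most 756 − 683 = 73, so at most ⌊73/5⌋ = 14 fall short, and at least 4 are ≥ 38.
Exactly 4 works: 4 values at 42 and 14 at 37 total 686; lower one of the high values by 3 (still ≥ 38) to hit 683.

4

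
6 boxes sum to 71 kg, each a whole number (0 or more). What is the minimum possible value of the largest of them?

The 6 values sum to 71, so their maximum is at least ⌈71/6⌉ = 12.
Achievable: 5 of them at 12 and 1 at 11 total 71.

12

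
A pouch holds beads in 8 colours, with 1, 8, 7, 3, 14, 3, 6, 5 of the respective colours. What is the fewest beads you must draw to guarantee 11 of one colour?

In the worst case you take as many as possible of each colour without reaching 11: 1 + 8 + 7 + 3 + 10 + 3 + 6 + 5 = 43.
The next one must give 11 of some colour, so 43 + 1 = 44.

44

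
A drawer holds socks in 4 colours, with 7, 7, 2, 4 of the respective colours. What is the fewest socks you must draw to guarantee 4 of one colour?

12

In the worst case you take as many as possible of each colour without reaching 4: 3 + 3 + 2 + 3 = 11.
The next one must give 4 of some colour, so 11 + 1 = 12.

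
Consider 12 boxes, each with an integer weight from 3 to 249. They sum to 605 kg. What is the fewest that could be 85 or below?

6

Let j be the number exceeding 85. Then the total is ≥ 86·j + 3·(12 − j) = 36 + 83j.
So 83j ≤ 569 and j ≤ 6; hence at least 12 − 6 = 6 are ≤ 85.
Exactly 6 works: 6 values at 3 and 6 at 86 total 534; raise one of the low values by 71 (still ≤ 85) to hit 605.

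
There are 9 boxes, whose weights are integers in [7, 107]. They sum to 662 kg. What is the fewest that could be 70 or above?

2

Each value short of 70 is at most 69, costing at least 107 − 69 = 38 against the maximum total of 963.
We can afford to lose at most 963 − 662 = 301, so at most ⌊301/38⌋ = 7 fall short, and at least 2 are ≥ 70.
Exactly 2 works: 2 values at 107 and 7 at 69 total 697; lower one of the high values by 35 (still ≥ 70) to hit 662.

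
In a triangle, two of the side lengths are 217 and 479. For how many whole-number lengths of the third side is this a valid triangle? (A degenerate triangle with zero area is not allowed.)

The triangle inequality gives |217 − 479| < c < 217 + 479, i.e. 262 < c < 696.
So c can be any integer from 263 to 695: 433 values.

433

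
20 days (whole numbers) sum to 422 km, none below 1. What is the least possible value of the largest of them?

Some value must be at least ⌈422/20⌉ = 22, since 20 × 21 = 420 < 422.
Achievable: 2 of them at 22 and 18 at 21 total 422.

22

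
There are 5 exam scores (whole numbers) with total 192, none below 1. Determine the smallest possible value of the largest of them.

The 5 values sum to 192, so their maximum is at least ⌈192/5⌉ = 39.
Achievable: 2 of them at 39 and 3 at 38 total 192.

39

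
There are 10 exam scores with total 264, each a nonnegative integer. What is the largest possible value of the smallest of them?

If every one of the 10 were at least 27, the total would be at least 10 × 27 = 270 > 264.
Taking 6 copies of 26 and 4 copies of 27 gives exactly 264, so 26 is attained.

26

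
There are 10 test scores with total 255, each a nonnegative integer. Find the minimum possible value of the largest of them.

26

The average is 255/10 > 25, so not all 10 can be 25 or less; the largest is ≥ 26.
Taking 5 copies of 25 and 5 copies of 26 gives exactly 255, so 26 is attained.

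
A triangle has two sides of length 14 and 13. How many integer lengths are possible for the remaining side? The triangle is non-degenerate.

25

The triangle inequality gives |14 − 13| < c < 14 + 13, i.e. 1 < c < 27.
So c can be any integer from 2 to 26: 25 values.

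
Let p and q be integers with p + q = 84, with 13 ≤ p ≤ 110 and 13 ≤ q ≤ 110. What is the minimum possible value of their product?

pq = p(84 − p) is concave in p, so over [13, 71] it is minimized at an endpoint.
The extreme feasible split is p = 13, q = 71, giving pq = 923.

923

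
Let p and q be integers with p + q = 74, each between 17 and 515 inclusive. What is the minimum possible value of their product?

969

For a fixed sum, pq is smallest when p and q are as far apart as possible.
At the endpoint p = 17, q = 74 − 17 = 57, so pq = 17 × 57 = 969.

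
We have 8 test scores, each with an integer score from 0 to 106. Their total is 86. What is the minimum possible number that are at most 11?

1

Let j be the number exceeding 11. Then the total is ≥ 12·j + 0·(8 − j) = 0 + 12j.
So 12j ≤ 86 and j ≤ 7; hence at least 8 − 7 = 1 are ≤ 11.
Exactly 1 works: 1 value at 0 and 7 at 12 total 84; raise one of the low values by 2 (still ≤ 11) to hit 86.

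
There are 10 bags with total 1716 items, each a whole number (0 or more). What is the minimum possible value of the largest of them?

172

The 10 values sum to 1716, so their maximum is at least ⌈1716/10⌉ = 172.
Taking 4 copies of 171 and 6 copies of 172 gives exactly 1716, so 172 is attained.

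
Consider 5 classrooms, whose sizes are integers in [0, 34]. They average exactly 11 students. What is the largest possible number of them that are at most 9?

The total is 5 × 11 = 55.
Each value at 9 or below falls at least 34 − 9 = 25 short of the ceiling 34.
The ceiling total is 5 × 34 = 170, and we need 55, so at most ⌊(170 − 55)/25⌋ = 4 can be that low.
k = 4 is achieved by 4 values at 9 and 1 at 34, total 70; lower one of the 34's by 15 (still > 9) to reach 55.

4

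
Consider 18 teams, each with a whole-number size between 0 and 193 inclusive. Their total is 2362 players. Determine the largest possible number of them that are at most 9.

6

Each value at 9 or below falls at least 193 − 9 = 184 short of the ceiling 193.
The ceiling total is 18 × 193 = 3474, and we need 2362, so at most ⌊(3474 − 2362)/184⌋ = 6 can be that low.
k = 6 is achieved by 6 values at 9 and 12 at 193, total 2370; lower one of the 193's by 8 (still > 9) to reach 2362.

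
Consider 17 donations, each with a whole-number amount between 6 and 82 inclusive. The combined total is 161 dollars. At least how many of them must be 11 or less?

8

Let j be the number exceeding 11. Then the total is ≥ 12·j + 6·(17 − j) = 102 + 6j.
So 6j ≤ 59 and j ≤ 9; hence at least 17 − 9 = 8 are ≤ 11.
Exactly 8 works: 8 values at 6 and 9 at 12 total 156; raise one of the low values by 5 (still ≤ 11) to hit 161.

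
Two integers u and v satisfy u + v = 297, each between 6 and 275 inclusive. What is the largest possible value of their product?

22052

For a fixed sum, the product uv is largest when u and v are as close as possible.
Taking u = 148 and v = 149 (both in [6, 275]) gives uv = 22052.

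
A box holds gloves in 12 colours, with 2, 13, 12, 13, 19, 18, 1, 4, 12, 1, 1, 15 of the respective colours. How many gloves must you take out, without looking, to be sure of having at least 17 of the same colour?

107

In the worst case you take as many as possible of each colour without reaching 17: 2 + 13 + 12 + 13 + 16 + 16 + 1 + 4 + 12 + 1 + 1 + 15 = 106.
The next one must give 17 of some colour, so 106 + 1 = 107.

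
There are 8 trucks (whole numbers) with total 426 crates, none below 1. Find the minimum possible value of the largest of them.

The average is 426/8 > 53, so not all 8 can be 53 or less; the largest is ≥ 54.
Equality holds with 2 values of 54 and 6 values of 53.

54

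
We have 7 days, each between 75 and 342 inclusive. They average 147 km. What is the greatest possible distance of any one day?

To make one day as large as possible, make the other 6 as small as possible.
The total is 7 × 147 = 1029.
The other 6 contribute at least 6 × 75 = 450, leaving at most 1029 − 450 = 579.
But each day is capped at 342, so the maximum is 342.
Achievable: one at 342 and the other 6 totalling 687, which fits since 6 × 75 ≤ 687 ≤ 6 × 342.

342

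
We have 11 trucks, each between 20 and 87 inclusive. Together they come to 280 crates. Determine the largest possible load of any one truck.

80

Maximizing one value means minimizing the remaining 10.
The other 10 contribute at least 10 × 20 = 200, leaving at most 280 − 200 = 80.
Since 80 ≤ 87, this is achievable: one at 80 and 10 at 20.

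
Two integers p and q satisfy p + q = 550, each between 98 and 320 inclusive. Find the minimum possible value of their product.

For a fixed sum, pq is smallest when p and q are as far apart as possible.
The extreme feasible split is p = 230, q = 320, giving pq = 73600.

73600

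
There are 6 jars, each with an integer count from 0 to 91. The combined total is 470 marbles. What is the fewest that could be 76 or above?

Suppose at most 6 − j of them reach 76; then j values are ≤ 75 and the rest ≤ 91.
The total is then ≤ 75·j + 91·(6 − j) = 546 − 16j. For this to be ≥ 470 we need j ≤ 4, so at least 6 − 4 = 2 must reach 76.
Exactly 2 works: 2 values at 91 and 4 at 75 total 482; lower one of the high values by 12 (still ≥ 76) to hit 470.

2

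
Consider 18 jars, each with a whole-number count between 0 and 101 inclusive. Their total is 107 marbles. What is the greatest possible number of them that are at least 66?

1

Suppose k of them are at least 66. Those contribute at least 66 each and the other 18 − k at least 0 each.
So the total is at least 66k + 0(18 − k) = 0 + 66k. This must be ≤ 107, giving k ≤ 1.
k = 1 is achieved by 1 value at 66 and 17 at 0, total 66; add 41 to one value (staying below 66) to reach 107.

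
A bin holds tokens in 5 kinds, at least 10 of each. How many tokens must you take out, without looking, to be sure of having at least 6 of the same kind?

In the worst case you draw 5 of each of the 5 kinds: 5 × 5 = 25.
One more forces 6 of some kind, so 25 + 1 = 26.

26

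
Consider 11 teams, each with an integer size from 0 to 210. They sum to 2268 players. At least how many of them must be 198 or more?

If only k of them are at least 198, the other 11 − k are at most 197, so the total is at most k·210 + (11 − k)·197.
This must reach 2268, so k·210 + (11 − k)·197 ≥ 2268, giving k ≥ 8.
Exactly 8 works: 8 values at 210 and 3 at 197 total 2271; lower one of the high values by 3 (still ≥ 198) to hit 2268.

8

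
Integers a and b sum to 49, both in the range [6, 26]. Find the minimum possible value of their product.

598

For a fixed sum, ab is smallest when a and b are as far apart as possible.
At the endpoint a = 23, b = 49 − 23 = 26, so ab = 23 × 26 = 598.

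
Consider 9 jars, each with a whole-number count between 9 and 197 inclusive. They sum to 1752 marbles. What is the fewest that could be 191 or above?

6

Suppose at most 9 − j of them reach 191; then j values are ≤ 190 and the rest ≤ 197.
The total is then ≤ 190·j + 197·(9 − j) = 1773 − 7j. For this to be ≥ 1752 we need j ≤ 3, so at least 9 − 3 = 6 must reach 191.
Exactly 6 works: 6 values at 197 and 3 at 190 total 1752.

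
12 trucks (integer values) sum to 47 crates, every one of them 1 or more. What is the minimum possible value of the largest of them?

The 12 values sum to 47, so their maximum is at least ⌈47/12⌉ = 4.
Achievable: 11 of them at 4 and 1 at 3 total 47.

4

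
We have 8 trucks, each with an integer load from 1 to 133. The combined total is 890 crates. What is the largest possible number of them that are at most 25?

1

Each value at 25 or below falls at least 133 − 25 = 108 short of the ceiling 133.
The ceiling total is 8 × 133 = 1064, and we need 890, so at most ⌊(1064 − 890)/108⌋ = 1 can be that low.
k = 1 is achieved by 1 value at 25 and 7 at 133, total 956; lower one of the 133's by 66 (still > 25) to reach 890.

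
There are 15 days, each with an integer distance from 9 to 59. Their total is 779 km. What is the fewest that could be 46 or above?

Suppose at most 15 − j of them reach 46; then j values are ≤ 45 and the rest ≤ 59.
The total is then ≤ 45·j + 59·(15 − j) = 885 − 14j. For this to be ≥ 779 we need j ≤ 7, so at least 15 − 7 = 8 must reach 46.
Exactly 8 works: 8 values at 59 and 7 at 45 total 787; lower one of the high values by 8 (still ≥ 46) to hit 779.

8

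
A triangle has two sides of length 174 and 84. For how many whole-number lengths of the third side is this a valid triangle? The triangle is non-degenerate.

167

The triangle inequality gives |174 − 84| < c < 174 + 84, i.e. 90 < c < 258.
So c can be any integer from 91 to 257: 167 values.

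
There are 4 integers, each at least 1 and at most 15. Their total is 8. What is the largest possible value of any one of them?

5

Maximizing one value means minimizing the remaining 3.
The other 3 contribute at least 3 × 1 = 3, leaving at most 8 − 3 = 5.
Since 5 ≤ 15, this is achievable: one at 5 and 3 at 1.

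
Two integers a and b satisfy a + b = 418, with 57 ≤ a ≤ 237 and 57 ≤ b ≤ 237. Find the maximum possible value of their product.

ab = a(418 − a) is maximized when a is as near 418/2 as the bounds allow.
Taking a = 209 and b = 209 (both in [57, 237]) gives ab = 43681.

43681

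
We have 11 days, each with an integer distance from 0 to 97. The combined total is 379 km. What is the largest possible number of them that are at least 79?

4

With k values at 79 or above and the rest at least 0, the sum is at least 0 + 79k.
Since the sum is 379, we need 79k ≤ 379, i.e. k ≤ 4.
k = 4 is achieved by 4 values at 79 and 7 at 0, total 316; add 63 to one value (staying below 79) to reach 379.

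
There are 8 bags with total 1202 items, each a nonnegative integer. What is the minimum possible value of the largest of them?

151

Some value must be at least ⌈1202/8⌉ = 151, since 8 × 150 = 1200 < 1202.
Equality holds with 2 values of 151 and 6 values of 150.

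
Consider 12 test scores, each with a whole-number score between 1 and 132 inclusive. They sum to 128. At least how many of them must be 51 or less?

10

Let j be the number exceeding 51. Then the total is ≥ 52·j + 1·(12 − j) = 12 + 51j.
So 51j ≤ 116 and j ≤ 2; hence at least 12 − 2 = 10 are ≤ 51.
Exactly 10 works: 10 values at 1 and 2 at 52 total 114; raise one of the low values by 14 (still ≤ 51) to hit 128.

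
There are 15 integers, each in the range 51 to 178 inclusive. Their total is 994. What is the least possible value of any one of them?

Minimizing one value means maximizing the remaining 14.
The other 14 can take up 14 × 178 = 2492 ≥ 994 − 51, so one integer can sit at its floor of 51.
Achievable: one at 51 and the other 14 totalling 943, which fits since 14 × 51 ≤ 943 ≤ 14 × 178.

51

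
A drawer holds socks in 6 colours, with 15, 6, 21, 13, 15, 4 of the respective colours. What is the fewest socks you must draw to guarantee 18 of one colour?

In the worst case you take as many as possible of each colour without reaching 18: 15 + 6 + 17 + 13 + 15 + 4 = 70.
The next one must give 18 of some colour, so 70 + 1 = 71.

71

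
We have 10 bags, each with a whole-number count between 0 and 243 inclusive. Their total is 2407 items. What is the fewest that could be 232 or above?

Each value short of 232 is at most 231, costing at least 243 − 231 = 12 against the maximum total of 2430.
We can afford to lose at most 2430 − 2407 = 23, so at most ⌊23/12⌋ = 1 fall short, and at least 9 are ≥ 232.
Exactly 9 works: 9 values at 243 and 1 at 231 total 2418; lower one of the high values by 11 (still ≥ 232) to hit 2407.

9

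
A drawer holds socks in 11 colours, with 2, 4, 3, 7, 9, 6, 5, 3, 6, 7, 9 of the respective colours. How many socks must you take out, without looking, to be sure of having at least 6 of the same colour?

48

In the worst case you take as many as possible of each colour without reaching 6: 2 + 4 + 3 + 5 + 5 + 5 + 5 + 3 + 5 + 5 + 5 = 47.
The next one must give 6 of some colour, so 47 + 1 = 48.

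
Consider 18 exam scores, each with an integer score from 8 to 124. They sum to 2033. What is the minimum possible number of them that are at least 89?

Each value short of 89 is at most 88, costing at least 124 − 88 = 36 against the maximum total of 2232.
We can afford to lose at most 2232 − 2033 = 199, so at most ⌊199/36⌋ = 5 fall short, and at least 13 are ≥ 89.
Exactly 13 works: 13 values at 124 and 5 at 88 total 2052; lower one of the high values by 19 (still ≥ 89) to hit 2033.

13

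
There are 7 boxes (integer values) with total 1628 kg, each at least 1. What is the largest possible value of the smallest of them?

The 7 values sum to 1628, so their minimum is at most ⌊1628/7⌋ = 232.
Equality holds with 3 values of 232 and 4 values of 233.

232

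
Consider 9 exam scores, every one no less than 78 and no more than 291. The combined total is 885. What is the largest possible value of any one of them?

261

Maximizing one value means minimizing the remaining 8.
The other 8 contribute at least 8 × 78 = 624, leaving at most 885 − 624 = 261.
Since 261 ≤ 291, this is achievable: one at 261 and 8 at 78.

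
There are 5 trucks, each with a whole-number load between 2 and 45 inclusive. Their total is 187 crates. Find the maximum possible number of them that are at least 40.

4

With k values at 40 or above and the rest at least 2, the sum is at least 10 + 38k.
Since the sum is 187, we need 38k ≤ 177, i.e. k ≤ 4.
k = 4 is achieved by 4 values at 40 and 1 at 2, total 162; add 25 to one value (staying below 40) to reach 187.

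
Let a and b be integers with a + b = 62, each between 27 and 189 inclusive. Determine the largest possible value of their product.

With a + b fixed, ab peaks when the two are closest together.
Taking a = 31 and b = 31 (both in [27, 189]) gives ab = 961.

961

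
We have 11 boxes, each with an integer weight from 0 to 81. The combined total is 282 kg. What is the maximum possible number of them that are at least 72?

With k values at 72 or above and the rest at least 0, the sum is at least 0 + 72k.
Since the sum is 282, we need 72k ≤ 282, i.e. k ≤ 3.
k = 3 is achieved by 3 values at 72 and 8 at 0, total 216; add 66 to one value (staying below 72) to reach 282.

3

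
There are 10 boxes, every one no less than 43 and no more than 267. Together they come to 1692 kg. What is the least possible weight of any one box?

To make one box as small as possible, make the other 9 as large as possible.
The other 9 can take up 9 × 267 = 2403 ≥ 1692 − 43, so one box can sit at its floor of 43.
Achievable: one at 43 and the other 9 totalling 1649, which fits since 9 × 43 ≤ 1649 ≤ 9 × 267.

43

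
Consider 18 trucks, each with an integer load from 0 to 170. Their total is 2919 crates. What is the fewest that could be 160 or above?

Each value short of 160 is at most 159, costing at least 170 − 159 = 11 against the maximum total of 3060.
We can afford to lose at most 3060 − 2919 = 141, so at most ⌊141/11⌋ = 12 fall short, and at least 6 are ≥ 160.
Exactly 6 works: 6 values at 170 and 12 at 159 total 2928; lower one of the high values by 9 (still ≥ 160) to hit 2919.

6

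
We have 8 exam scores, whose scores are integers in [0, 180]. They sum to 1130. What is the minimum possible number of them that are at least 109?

If only k of them are at least 109, the other 8 − k are at most 108, so the total is at most k·180 + (8 − k)·108.
This must reach 1130, so k·180 + (8 − k)·108 ≥ 1130, giving k ≥ 4.
Exactly 4 works: 4 values at 180 and 4 at 108 total 1152; lower one of the high values by 22 (still ≥ 109) to hit 1130.

4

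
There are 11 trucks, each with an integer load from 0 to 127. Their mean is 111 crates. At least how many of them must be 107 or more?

3

The total is 11 × 111 = 1221.
If only k of them are at least 107, the other 11 − k are at most 106, so the total is at most k·127 + (11 − k)·106.
This must reach 1221, so k·127 + (11 − k)·106 ≥ 1221, giving k ≥ 3.
Exactly 3 works: 3 values at 127 and 8 at 106 total 1229; lower one of the high values by 8 (still ≥ 107) to hit 1221.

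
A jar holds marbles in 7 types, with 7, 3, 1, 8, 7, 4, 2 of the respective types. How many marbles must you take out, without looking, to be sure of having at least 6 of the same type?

26

In the worst case you take as many as possible of each type without reaching 6: 5 + 3 + 1 + 5 + 5 + 4 + 2 = 25.
The next one must give 6 of some type, so 25 + 1 = 26.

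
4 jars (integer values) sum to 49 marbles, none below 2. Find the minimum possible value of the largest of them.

If every one of the 4 were at most 12, the total would be at most 4 × 12 = 48 < 49.
Taking 3 copies of 12 and 1 copy of 13 gives exactly 49, so 13 is attained.

13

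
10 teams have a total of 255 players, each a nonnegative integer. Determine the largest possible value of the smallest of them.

25

The average is 255/10 < 26, so some value is ≤ 25.
Equality holds with 5 values of 25 and 5 values of 26.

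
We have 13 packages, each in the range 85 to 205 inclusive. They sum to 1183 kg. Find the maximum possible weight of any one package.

Maximizing one value means minimizing the remaining 12.
The other 12 contribute at least 12 × 85 = 1020, leaving at most 1183 − 1020 = 163.
Since 163 ≤ 205, this is achievable: one at 163 and 12 at 85.

163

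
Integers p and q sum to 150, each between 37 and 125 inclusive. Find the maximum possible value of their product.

5625

With p + q fixed, pq peaks when the two are closest together.
Taking p = 75 and q = 75 (both in [37, 125]) gives pq = 5625.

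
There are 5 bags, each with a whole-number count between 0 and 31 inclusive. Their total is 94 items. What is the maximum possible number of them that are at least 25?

3

With k values at 25 or above and the rest at least 0, the sum is at least 0 + 25k.
Since the sum is 94, we need 25k ≤ 94, i.e. k ≤ 3.
k = 3 is achieved by 3 values at 25 and 2 at 0, total 75; add 19 to one value (staying below 25) to reach 94.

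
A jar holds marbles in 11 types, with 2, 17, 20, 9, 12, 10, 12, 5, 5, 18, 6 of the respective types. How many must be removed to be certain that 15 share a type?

104

In the worst case you take as many as possible of each type without reaching 15: 2 + 14 + 14 + 9 + 12 + 10 + 12 + 5 + 5 + 14 + 6 = 103.
The next one must give 15 of some type, so 103 + 1 = 104.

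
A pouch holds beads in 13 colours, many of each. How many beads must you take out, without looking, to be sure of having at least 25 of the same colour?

313

You could draw 24 of every colour without reaching 25 of any — 312 in all.
One more forces 25 of some colour, so 312 + 1 = 313.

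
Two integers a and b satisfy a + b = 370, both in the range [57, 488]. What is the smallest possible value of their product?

ab = a(370 − a) is concave in a, so over [57, 313] it is minimized at an endpoint.
The extreme feasible split is a = 57, b = 313, giving ab = 17841.

17841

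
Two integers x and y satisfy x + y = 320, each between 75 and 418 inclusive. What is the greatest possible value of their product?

25600

With x + y fixed, xy peaks when the two are closest together.
Taking x = 160 and y = 160 (both in [75, 418]) gives xy = 25600.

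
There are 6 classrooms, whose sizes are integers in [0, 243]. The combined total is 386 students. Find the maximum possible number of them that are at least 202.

1

Suppose k of them are at least 202. Those contribute at least 202 each and the other 6 − k at least 0 each.
So the total is at least 202k + 0(6 − k) = 0 + 202k. This must be ≤ 386, giving k ≤ 1.
k = 1 is achieved by 1 value at 202 and 5 at 0, total 202; add 184 to one value (staying below 202) to reach 386.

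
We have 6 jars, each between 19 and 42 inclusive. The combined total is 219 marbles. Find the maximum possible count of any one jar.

To make one jar as large as possible, make the other 5 as small as possible.
The other 5 contribute at least 5 × 19 = 95, leaving at most 219 − 95 = 124.
But each jar is capped at 42, so the maximum is 42.
Achievable: one at 42 and the other 5 totalling 177, which fits since 5 × 19 ≤ 177 ≤ 5 × 42.

42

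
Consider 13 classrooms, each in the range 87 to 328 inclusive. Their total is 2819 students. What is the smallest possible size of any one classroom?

87

To make one classroom as small as possible, make the other 12 as large as possible.
The other 12 can take up 12 × 328 = 3936 ≥ 2819 − 87, so one classroom can sit at its floor of 87.
Achievable: one at 87 and the other 12 totalling 2732, which fits since 12 × 87 ≤ 2732 ≤ 12 × 328.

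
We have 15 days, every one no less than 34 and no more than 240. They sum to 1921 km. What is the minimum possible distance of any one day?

To make one day as small as possible, make the other 14 as large as possible.
The other 14 can take up 14 × 240 = 3360 ≥ 1921 − 34, so one day can sit at its floor of 34.
Achievable: one at 34 and the other 14 totalling 1887, which fits since 14 × 34 ≤ 1887 ≤ 14 × 240.

34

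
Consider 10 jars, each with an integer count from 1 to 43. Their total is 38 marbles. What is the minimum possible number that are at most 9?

7

If only k of them are at most 9, the other 10 − k are at least 10, so the total is at least (10 − k)·10 + k·1.
This is ≤ 38, so (10 − k)·10 + 1k ≤ 38, which gives k ≥ 7.
Exactly 7 works: 7 values at 1 and 3 at 10 total 37; raise one of the low values by 1 (still ≤ 9) to hit 38.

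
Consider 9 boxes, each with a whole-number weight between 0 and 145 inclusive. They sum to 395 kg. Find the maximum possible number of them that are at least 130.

If k of the values are ≥ 130, the total is ≥ 130k + 0(9 − k).
Setting 130k + 0(9 − k) ≤ 395 gives 130k ≤ 395, so k ≤ 3.
k = 3 is achieved by 3 values at 130 and 6 at 0, total 390; add 5 to one value (staying below 130) to reach 395.

3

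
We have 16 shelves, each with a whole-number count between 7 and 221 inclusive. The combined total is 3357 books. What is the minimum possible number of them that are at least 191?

If only k of them are at least 191, the other 16 − k are at most 190, so the total is at most k·221 + (16 − k)·190.
This must reach 3357, so k·221 + (16 − k)·190 ≥ 3357, giving k ≥ 11.
Exactly 11 works: 11 values at 221 and 5 at 190 total 3381; lower one of the high values by 24 (still ≥ 191) to hit 3357.

11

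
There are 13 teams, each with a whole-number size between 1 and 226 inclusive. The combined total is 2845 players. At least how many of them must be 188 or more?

Each value short of 188 is at most 187, costing at least 226 − 187 = 39 against the maximum total of 2938.
We can afford to lose at most 2938 − 2845 = 93, so at most ⌊93/39⌋ = 2 fall short, and at least 11 are ≥ 188.
Exactly 11 works: 11 values at 226 and 2 at 187 total 2860; lower one of the high values by 15 (still ≥ 188) to hit 2845.

11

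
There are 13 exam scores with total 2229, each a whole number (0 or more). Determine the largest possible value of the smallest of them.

If every one of the 13 were at least 172, the total would be at least 13 × 172 = 2236 > 2229.
Taking 7 copies of 171 and 6 copies of 172 gives exactly 2229, so 171 is attained.

171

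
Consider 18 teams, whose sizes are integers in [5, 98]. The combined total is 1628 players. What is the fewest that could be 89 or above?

Each value short of 89 is at most 88, costing at least 98 − 88 = 10 against the maximum total of 1764.
We can afford to lose at most 1764 − 1628 = 136, so at most ⌊136/10⌋ = 13 fall short, and at least 5 are ≥ 89.
Exactly 5 works: 5 values at 98 and 13 at 88 total 1634; lower one of the high values by 6 (still ≥ 89) to hit 1628.

5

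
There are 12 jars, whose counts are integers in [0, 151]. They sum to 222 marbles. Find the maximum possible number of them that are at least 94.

2

Suppose k of them are at least 94. Those contribute at least 94 each and the other 12 − k at least 0 each.
So the total is at least 94k + 0(12 − k) = 0 + 94k. This must be ≤ 222, giving k ≤ 2.
k = 2 is achieved by 2 values at 94 and 10 at 0, total 188; add 34 to one value (staying below 94) to reach 222.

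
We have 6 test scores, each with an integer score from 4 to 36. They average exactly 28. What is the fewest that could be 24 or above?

The total is 6 × 28 = 168.
Suppose at most 6 − j of them reach 24; then j values are ≤ 23 and the rest ≤ 36.
The total is then ≤ 23·j + 36·(6 − j) = 216 − 13j. For this to be ≥ 168 we need j ≤ 3, so at least 6 − 3 = 3 must reach 24.
Exactly 3 works: 3 values at 36 and 3 at 23 total 177; lower one of the high values by 9 (still ≥ 24) to hit 168.

3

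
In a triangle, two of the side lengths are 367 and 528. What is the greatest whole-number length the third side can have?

The third side must be less than 367 + 528 = 895.
The largest integer below 895 is 894.

894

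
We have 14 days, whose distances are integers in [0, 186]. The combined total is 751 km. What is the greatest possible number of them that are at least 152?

4

With k values at 152 or above and the rest at least 0, the sum is at least 0 + 152k.
Since the sum is 751, we need 152k ≤ 751, i.e. k ≤ 4.
k = 4 is achieved by 4 values at 152 and 10 at 0, total 608; add 143 to one value (staying below 152) to reach 751.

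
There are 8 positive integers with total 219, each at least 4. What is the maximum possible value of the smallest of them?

The 8 values sum to 219, so their minimum is at most ⌊219/8⌋ = 27.
Achievable: 5 of them at 27 and 3 at 28 total 219.

27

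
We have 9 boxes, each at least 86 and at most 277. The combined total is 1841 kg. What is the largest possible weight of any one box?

To make one box as large as possible, make the other 8 as small as possible.
The other 8 contribute at least 8 × 86 = 688, leaving at most 1841 − 688 = 1153.
But each box is capped at 277, so the maximum is 277.
Achievable: one at 277 and the other 8 totalling 1564, which fits since 8 × 86 ≤ 1564 ≤ 8 × 277.

277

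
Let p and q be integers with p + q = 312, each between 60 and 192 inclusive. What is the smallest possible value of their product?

23040

pq = p(312 − p) is concave in p, so over [120, 192] it is minimized at an endpoint.
The extreme feasible split is p = 120, q = 192, giving pq = 23040.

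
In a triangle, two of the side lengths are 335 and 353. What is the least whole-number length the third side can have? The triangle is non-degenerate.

19

The third side must exceed |335 − 353| = 18.
The smallest integer above 18 is 19.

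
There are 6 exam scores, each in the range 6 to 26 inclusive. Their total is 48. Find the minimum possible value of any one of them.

6

Minimizing one value means maximizing the remaining 5.
The other 5 can take up 5 × 26 = 130 ≥ 48 − 6, so one score can sit at its floor of 6.
Achievable: one at 6 and the other 5 totalling 42, which fits since 5 × 6 ≤ 42 ≤ 5 × 26.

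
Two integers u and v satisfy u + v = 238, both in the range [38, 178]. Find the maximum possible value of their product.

uv = u(238 − u) is maximized when u is as near 238/2 as the bounds allow.
Taking u = 119 and v = 119 (both in [38, 178]) gives uv = 14161.

14161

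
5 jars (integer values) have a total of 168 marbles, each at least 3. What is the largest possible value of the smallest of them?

33

The 5 values sum to 168, so their minimum is at most ⌊168/5⌋ = 33.
Taking 2 copies of 33 and 3 copies of 34 gives exactly 168, so 33 is attained.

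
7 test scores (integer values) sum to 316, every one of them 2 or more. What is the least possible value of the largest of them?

Some value must be at least ⌈316/7⌉ = 46, since 7 × 45 = 315 < 316.
Taking 6 copies of 45 and 1 copy of 46 gives exactly 316, so 46 is attained.

46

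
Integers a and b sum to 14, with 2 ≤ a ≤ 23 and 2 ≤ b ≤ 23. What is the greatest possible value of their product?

With a + b fixed, ab peaks when the two are closest together.
Taking a = 7 and b = 7 (both in [2, 23]) gives ab = 49.

49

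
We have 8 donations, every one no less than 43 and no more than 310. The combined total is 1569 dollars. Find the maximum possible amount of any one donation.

To make one donation as large as possible, make the other 7 as small as possible.
The other 7 contribute at least 7 × 43 = 301, leaving at most 1569 − 301 = 1268.
But each donation is capped at 310, so the maximum is 310.
Achievable: one at 310 and the other 7 totalling 1259, which fits since 7 × 43 ≤ 1259 ≤ 7 × 310.

310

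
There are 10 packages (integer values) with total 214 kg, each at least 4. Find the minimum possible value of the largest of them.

22

If every one of the 10 were at most 21, the total would be at most 10 × 21 = 210 < 214.
Achievable: 4 of them at 22 and 6 at 21 total 214.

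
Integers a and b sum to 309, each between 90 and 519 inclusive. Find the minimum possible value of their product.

ab = a(309 − a) is concave in a, so over [90, 219] it is minimized at an endpoint.
At the endpoint a = 90, b = 309 − 90 = 219, so ab = 90 × 219 = 19710.

19710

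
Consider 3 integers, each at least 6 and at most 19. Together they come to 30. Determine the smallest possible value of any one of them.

6

To make one integer as small as possible, make the other 2 as large as possible.
The other 2 can take up 2 × 19 = 38 ≥ 30 − 6, so one integer can sit at its floor of 6.
Achievable: one at 6 and the other 2 totalling 24, which fits since 2 × 6 ≤ 24 ≤ 2 × 19.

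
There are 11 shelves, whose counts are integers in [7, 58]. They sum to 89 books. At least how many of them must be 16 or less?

If only k of them are at most 16, the other 11 − k are at least 17, so the total is at least (11 − k)·17 + k·7.
This is ≤ 89, so (11 − k)·17 + 7k ≤ 89, which gives k ≥ 10.
Exactly 10 works: 10 values at 7 and 1 at 17 total 87; raise one of the low values by 2 (still ≤ 16) to hit 89.

10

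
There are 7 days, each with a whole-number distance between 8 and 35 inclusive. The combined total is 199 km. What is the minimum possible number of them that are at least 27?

Each value short of 27 is at most 26, costing at least 35 − 26 = 9 against the maximum total of 245.
We can afford to lose at most 245 − 199 = 46, so at most ⌊46/9⌋ = 5 fall short, and at least 2 are ≥ 27.
Exactly 2 works: 2 values at 35 and 5 at 26 total 200; lower one of the high values by 1 (still ≥ 27) to hit 199.

2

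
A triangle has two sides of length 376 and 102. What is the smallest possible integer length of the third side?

The third side must exceed |376 − 102| = 274.
The smallest integer above 274 is 275.

275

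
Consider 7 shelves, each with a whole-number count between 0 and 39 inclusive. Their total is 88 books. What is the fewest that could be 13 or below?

1

Let j be the number exceeding 13. Then the total is ≥ 14·j + 0·(7 − j) = 0 + 14j.
So 14j ≤ 88 and j ≤ 6; hence at least 7 − 6 = 1 are ≤ 13.
Exactly 1 works: 1 value at 0 and 6 at 14 total 84; raise one of the low values by 4 (still ≤ 13) to hit 88.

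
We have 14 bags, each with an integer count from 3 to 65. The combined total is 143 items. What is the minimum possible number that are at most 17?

8

Each value above 17 is at least 18, contributing at least 18 − 3 = 15 above the floor 3.
The sum exceeds the floor total 42 by 101, so at most ⌊101/15⌋ = 6 exceed 17, and at least 8 are ≤ 17.
Exactly 8 works: 8 values at 3 and 6 at 18 total 132; raise one of the low values by 11 (still ≤ 17) to hit 143.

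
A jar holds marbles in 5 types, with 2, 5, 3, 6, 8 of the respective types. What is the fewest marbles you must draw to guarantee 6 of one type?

21

In the worst case you take as many as possible of each type without reaching 6: 2 + 5 + 3 + 5 + 5 = 20.
The next one must give 6 of some type, so 20 + 1 = 21.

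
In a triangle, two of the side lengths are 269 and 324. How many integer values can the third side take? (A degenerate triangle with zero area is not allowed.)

537

The triangle inequality gives |269 − 324| < c < 269 + 324, i.e. 55 < c < 593.
So c can be any integer from 56 to 592: 537 values.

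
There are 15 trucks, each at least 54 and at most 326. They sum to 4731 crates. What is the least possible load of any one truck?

167

To make one truck as small as possible, make the other 14 as large as possible.
The other 14 contribute at most 14 × 326 = 4564, leaving at least 4731 − 4564 = 167.
Since 167 ≥ 54, this is achievable: one at 167 and 14 at 326.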